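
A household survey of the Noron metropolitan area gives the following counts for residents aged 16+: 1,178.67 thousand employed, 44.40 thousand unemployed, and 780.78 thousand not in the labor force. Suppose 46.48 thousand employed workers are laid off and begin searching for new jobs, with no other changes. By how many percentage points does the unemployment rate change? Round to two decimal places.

The unemployment rate changes by +3.80 percentage points.

Initially, labor force = 1,178.67 + 44.40 = 1,223.07 thousand, so u = 44.40/1,223.07 = 3.63%.
After the change, employed falls and unemployed rises by 46.48; labor force unchanged → E = 1,132.19, U = 90.88, labor force = 1,223.07 thousand.
New unemployment rate = 90.88 / 1,223.07 = 7.43%.
Change = 7.43% − 3.63% = +3.80 percentage points.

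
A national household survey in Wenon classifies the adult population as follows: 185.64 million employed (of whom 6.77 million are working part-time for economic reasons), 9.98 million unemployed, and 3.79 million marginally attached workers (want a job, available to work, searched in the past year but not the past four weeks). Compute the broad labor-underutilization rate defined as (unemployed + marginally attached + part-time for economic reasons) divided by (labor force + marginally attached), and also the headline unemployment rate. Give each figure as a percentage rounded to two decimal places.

Broad underutilization rate ≈ 10.30%; headline unemployment rate ≈ 5.10%.

Labor force = 185.64 + 9.98 = 195.62 million.
Numerator = 9.98 + 3.79 + 6.77 = 20.54 million.
Denominator = 195.62 + 3.79 = 199.41 million.
Broad rate = 20.54 / 199.41 = 10.30%.
Headline unemployment rate = 9.98 / 195.62 = 5.10%.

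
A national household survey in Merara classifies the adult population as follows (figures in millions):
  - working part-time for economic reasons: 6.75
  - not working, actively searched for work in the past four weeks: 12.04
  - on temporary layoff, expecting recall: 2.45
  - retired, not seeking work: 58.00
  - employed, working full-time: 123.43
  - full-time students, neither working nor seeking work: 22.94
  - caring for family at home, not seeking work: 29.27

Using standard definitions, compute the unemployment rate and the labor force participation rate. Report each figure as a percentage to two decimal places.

Unemployment rate ≈ 10.02%; labor force participation rate ≈ 56.76%.

Employed = 6.75 + 123.43 = 130.18 million (anyone who worked, including part-time for economic reasons, counts as employed).
Unemployed = 12.04 + 2.45 = 14.49 million (jobless and actively searching, or on temporary layoff).
Labor force = 130.18 + 14.49 = 144.67 million.
Not in labor force = 58.00 + 22.94 + 29.27 = 110.21 million (those not working and not actively searching are outside the labor force).
Civilian working-age population = 144.67 + 110.21 = 254.88 million.
Unemployment rate = 14.49 / 144.67 = 10.02%.
Labor force participation rate = 144.67 / 254.88 = 56.76%.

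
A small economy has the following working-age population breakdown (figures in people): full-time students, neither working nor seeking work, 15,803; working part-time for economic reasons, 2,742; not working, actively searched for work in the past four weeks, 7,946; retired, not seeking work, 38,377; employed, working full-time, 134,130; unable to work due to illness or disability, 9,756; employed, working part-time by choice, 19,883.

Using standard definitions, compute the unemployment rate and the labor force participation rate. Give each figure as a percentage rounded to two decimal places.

Employed = 2,742 + 134,130 + 19,883 = 156,755 (anyone who worked, including part-time for economic reasons, counts as employed).
Unemployed = 7,946.
Labor force = 156,755 + 7,946 = 164,701.
Not in labor force = 15,803 + 38,377 + 9,756 = 63,936 (those not working and not actively searching are outside the labor force).
Civilian working-age population = 164,701 + 63,936 = 228,637.
Unemployment rate = 7,946 / 164,701 = 4.82%.
Labor force participation rate = 164,701 / 228,637 = 72.04%.

Unemployment rate ≈ 4.82%; labor force participation rate ≈ 72.04%.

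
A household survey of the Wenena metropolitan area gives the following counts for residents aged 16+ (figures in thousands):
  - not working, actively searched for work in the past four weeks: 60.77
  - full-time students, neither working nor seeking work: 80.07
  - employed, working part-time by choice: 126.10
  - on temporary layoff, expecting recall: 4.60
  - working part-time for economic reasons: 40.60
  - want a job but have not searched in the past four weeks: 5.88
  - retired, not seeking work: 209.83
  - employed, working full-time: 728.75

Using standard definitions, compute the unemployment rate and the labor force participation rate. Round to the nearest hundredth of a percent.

Employed = 126.10 + 40.60 + 728.75 = 895.45 thousand (anyone who worked, including part-time for economic reasons, counts as employed).
Unemployed = 60.77 + 4.60 = 65.37 thousand (jobless and actively searching, or on temporary layoff).
Labor force = 895.45 + 65.37 = 960.82 thousand.
Not in labor force = 80.07 + 5.88 + 209.83 = 295.78 thousand (those not working and not actively searching are outside the labor force — including those who want a job but have given up searching).
Civilian working-age population = 960.82 + 295.78 = 1,256.60 thousand.
Unemployment rate = 65.37 / 960.82 = 6.80%.
Labor force participation rate = 960.82 / 1,256.60 = 76.46%.

Unemployment rate ≈ 6.80%; labor force participation rate ≈ 76.46%.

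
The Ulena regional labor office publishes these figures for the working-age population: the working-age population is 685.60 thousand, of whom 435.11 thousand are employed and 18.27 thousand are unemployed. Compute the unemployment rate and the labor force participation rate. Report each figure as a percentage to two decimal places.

Unemployment rate ≈ 4.03%; labor force participation rate ≈ 66.13%.

Labor force = employed + unemployed = 435.11 + 18.27 = 453.38 thousand.
Unemployment rate = 18.27 / 453.38 = 4.03%.
Labor force participation rate = 453.38 / 685.60 = 66.13%.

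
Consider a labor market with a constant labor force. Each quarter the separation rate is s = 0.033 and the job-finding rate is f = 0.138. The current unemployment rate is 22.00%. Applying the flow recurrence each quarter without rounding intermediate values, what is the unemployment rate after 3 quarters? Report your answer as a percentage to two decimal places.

Unemployment rate after three quarters ≈ 20.84%.

With a fixed labor force, u_{t+1} = u_t + s·(1−u_t) − f·u_t = u_t·(1−s−f) + s.
Here 1−s−f = 0.829 and s = 0.033.
u_1 = 0.220000 × 0.829 + 0.033 = 0.215380.
u_2 = 0.215380 × 0.829 + 0.033 = 0.211550.
u_3 = 0.211550 × 0.829 + 0.033 = 0.208375.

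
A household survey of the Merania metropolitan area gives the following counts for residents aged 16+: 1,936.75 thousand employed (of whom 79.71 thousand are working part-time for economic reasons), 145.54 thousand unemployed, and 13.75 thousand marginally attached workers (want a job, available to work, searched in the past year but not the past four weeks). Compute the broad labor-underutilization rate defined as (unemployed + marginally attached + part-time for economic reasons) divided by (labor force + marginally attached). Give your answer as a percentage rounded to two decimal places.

Broad underutilization rate ≈ 11.40%.

Labor force = 1,936.75 + 145.54 = 2,082.29 thousand.
Numerator = 145.54 + 13.75 + 79.71 = 239.00 thousand.
Denominator = 2,082.29 + 13.75 = 2,096.04 thousand.
Broad rate = 239.00 / 2,096.04 = 11.40%.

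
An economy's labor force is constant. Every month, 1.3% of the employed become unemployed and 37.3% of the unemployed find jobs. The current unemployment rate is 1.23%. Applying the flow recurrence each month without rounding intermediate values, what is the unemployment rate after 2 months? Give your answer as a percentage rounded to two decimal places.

Unemployment rate after two months ≈ 2.56%.

With a fixed labor force, u_{t+1} = u_t + s·(1−u_t) − f·u_t = u_t·(1−s−f) + s.
Here 1−s−f = 0.614 and s = 0.013.
u_1 = 0.012300 × 0.614 + 0.013 = 0.020552.
u_2 = 0.020552 × 0.614 + 0.013 = 0.025619.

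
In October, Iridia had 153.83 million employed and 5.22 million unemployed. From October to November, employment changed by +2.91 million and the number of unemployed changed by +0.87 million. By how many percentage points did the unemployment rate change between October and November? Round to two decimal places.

The unemployment rate changed by +0.46 percentage points.

October: labor force = 153.83 + 5.22 = 159.05; u = 5.22/159.05 = 3.28%.
November: labor force = 156.74 + 6.09 = 162.83; u = 6.09/162.83 = 3.74%.
Change = 3.74% − 3.28% = +0.46 pp.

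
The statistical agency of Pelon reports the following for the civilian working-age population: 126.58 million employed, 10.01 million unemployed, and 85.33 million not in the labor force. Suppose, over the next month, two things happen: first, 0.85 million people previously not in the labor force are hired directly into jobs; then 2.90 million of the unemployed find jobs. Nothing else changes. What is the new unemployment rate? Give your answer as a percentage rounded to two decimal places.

Initially, labor force = 126.58 + 10.01 = 136.59 million, so u = 10.01/136.59 = 7.33%.
After the first change, employed and labor force both rise by 0.85; unemployed unchanged → E = 127.43, U = 10.01, labor force = 137.44 million.
After the second change, unemployed falls and employed rises by 2.90; labor force unchanged → E = 130.33, U = 7.11, labor force = 137.44 million.
New unemployment rate = 7.11 / 137.44 = 5.17%.

New unemployment rate ≈ 5.17%.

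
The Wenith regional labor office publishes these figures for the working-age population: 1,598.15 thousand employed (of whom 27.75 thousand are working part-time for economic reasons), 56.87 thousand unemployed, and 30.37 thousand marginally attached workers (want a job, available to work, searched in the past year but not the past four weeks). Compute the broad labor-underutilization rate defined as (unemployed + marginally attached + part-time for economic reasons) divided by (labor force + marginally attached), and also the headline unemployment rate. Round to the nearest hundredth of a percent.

Broad underutilization rate ≈ 6.82%; headline unemployment rate ≈ 3.44%.

Labor force = 1,598.15 + 56.87 = 1,655.02 thousand.
Numerator = 56.87 + 30.37 + 27.75 = 114.99 thousand.
Denominator = 1,655.02 + 30.37 = 1,685.39 thousand.
Broad rate = 114.99 / 1,685.39 = 6.82%.
Headline unemployment rate = 56.87 / 1,655.02 = 3.44%.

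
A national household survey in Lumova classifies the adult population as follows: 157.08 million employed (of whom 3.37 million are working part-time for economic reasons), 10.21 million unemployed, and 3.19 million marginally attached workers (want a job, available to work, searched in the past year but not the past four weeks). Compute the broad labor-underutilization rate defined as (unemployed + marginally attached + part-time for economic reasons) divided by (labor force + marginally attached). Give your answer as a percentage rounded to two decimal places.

Labor force = 157.08 + 10.21 = 167.29 million.
Numerator = 10.21 + 3.19 + 3.37 = 16.77 million.
Denominator = 167.29 + 3.19 = 170.48 million.
Broad rate = 16.77 / 170.48 = 9.84%.

Broad underutilization rate ≈ 9.84%.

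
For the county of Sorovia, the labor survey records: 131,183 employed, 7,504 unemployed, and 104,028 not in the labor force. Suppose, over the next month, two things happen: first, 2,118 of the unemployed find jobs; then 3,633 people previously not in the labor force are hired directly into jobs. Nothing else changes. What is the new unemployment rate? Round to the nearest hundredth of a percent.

New unemployment rate ≈ 3.78%.

Initially, labor force = 131,183 + 7,504 = 138,687, so u = 7,504/138,687 = 5.41%.
After the first change, unemployed falls and employed rises by 2,118; labor force unchanged → E = 133,301, U = 5,386, labor force = 138,687.
After the second change, employed and labor force both rise by 3,633; unemployed unchanged → E = 136,934, U = 5,386, labor force = 142,320.
New unemployment rate = 5,386 / 142,320 = 3.78%.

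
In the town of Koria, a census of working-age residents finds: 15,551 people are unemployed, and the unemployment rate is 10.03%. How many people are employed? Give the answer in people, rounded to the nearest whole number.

Labor force = U / u = 15,551 / 0.1003 ≈ 155,045.
Employed = labor force − unemployed = 155,045 − 15,551 = 139,494.

About 139,494 are employed.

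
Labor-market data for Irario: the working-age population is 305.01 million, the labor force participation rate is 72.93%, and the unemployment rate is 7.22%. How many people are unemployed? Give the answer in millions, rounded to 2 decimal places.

Labor force = 0.7293 × 305.01 = 222.44 million.
Unemployed = 0.0722 × 222.44 ≈ 16.06 million.

About 16.06 million are unemployed.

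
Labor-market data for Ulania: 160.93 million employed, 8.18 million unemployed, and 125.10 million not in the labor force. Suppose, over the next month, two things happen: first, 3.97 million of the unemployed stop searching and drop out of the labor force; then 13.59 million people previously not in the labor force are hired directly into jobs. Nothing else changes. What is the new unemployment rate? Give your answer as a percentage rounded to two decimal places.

New unemployment rate ≈ 2.36%.

Initially, labor force = 160.93 + 8.18 = 169.11 million, so u = 8.18/169.11 = 4.84%.
After the first change, unemployed and labor force both fall by 3.97 → E = 160.93, U = 4.21, labor force = 165.14 million.
After the second change, employed and labor force both rise by 13.59; unemployed unchanged → E = 174.52, U = 4.21, labor force = 178.73 million.
New unemployment rate = 4.21 / 178.73 = 2.36%.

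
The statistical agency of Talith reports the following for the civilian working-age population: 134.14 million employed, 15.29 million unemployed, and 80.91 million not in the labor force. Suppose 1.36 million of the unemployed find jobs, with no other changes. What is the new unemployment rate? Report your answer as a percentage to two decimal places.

New unemployment rate ≈ 9.32%.

Initially, labor force = 134.14 + 15.29 = 149.43 million, so u = 15.29/149.43 = 10.23%.
After the change, unemployed falls and employed rises by 1.36; labor force unchanged → E = 135.50, U = 13.93, labor force = 149.43 million.
New unemployment rate = 13.93 / 149.43 = 9.32%.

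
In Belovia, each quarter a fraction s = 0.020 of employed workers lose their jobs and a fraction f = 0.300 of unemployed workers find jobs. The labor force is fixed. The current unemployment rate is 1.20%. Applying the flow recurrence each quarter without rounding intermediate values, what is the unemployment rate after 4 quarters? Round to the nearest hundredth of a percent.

Unemployment rate after four quarters ≈ 5.17%.

With a fixed labor force, u_{t+1} = u_t + s·(1−u_t) − f·u_t = u_t·(1−s−f) + s.
Here 1−s−f = 0.680 and s = 0.020.
u_1 = 0.012000 × 0.680 + 0.020 = 0.028160.
u_2 = 0.028160 × 0.680 + 0.020 = 0.039149.
u_3 = 0.039149 × 0.680 + 0.020 = 0.046621.
u_4 = 0.046621 × 0.680 + 0.020 = 0.051702.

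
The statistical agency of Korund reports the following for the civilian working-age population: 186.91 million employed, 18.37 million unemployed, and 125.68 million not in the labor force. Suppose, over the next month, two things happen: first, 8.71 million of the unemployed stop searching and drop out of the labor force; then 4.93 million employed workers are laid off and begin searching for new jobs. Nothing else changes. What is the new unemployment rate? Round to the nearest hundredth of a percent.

Initially, labor force = 186.91 + 18.37 = 205.28 million, so u = 18.37/205.28 = 8.95%.
After the first change, unemployed and labor force both fall by 8.71 → E = 186.91, U = 9.66, labor force = 196.57 million.
After the second change, employed falls and unemployed rises by 4.93; labor force unchanged → E = 181.98, U = 14.59, labor force = 196.57 million.
New unemployment rate = 14.59 / 196.57 = 7.42%.

New unemployment rate ≈ 7.42%.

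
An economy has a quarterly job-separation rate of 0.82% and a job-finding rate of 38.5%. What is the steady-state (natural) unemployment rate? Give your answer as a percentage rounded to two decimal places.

Steady-state unemployment rate ≈ 2.09%.

At steady state the flows balance: s·E = f·U, so U/(E+U) = s/(s+f).
u* = 0.82 / (0.82 + 38.5) = 0.82 / 39.32 = 2.09%.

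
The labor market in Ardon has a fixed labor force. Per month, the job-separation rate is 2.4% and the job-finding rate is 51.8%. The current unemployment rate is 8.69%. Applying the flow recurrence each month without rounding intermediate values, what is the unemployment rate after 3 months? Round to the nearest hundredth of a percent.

With a fixed labor force, u_{t+1} = u_t + s·(1−u_t) − f·u_t = u_t·(1−s−f) + s.
Here 1−s−f = 0.458 and s = 0.024.
u_1 = 0.086900 × 0.458 + 0.024 = 0.063800.
u_2 = 0.063800 × 0.458 + 0.024 = 0.053220.
u_3 = 0.053220 × 0.458 + 0.024 = 0.048375.

Unemployment rate after three months ≈ 4.84%.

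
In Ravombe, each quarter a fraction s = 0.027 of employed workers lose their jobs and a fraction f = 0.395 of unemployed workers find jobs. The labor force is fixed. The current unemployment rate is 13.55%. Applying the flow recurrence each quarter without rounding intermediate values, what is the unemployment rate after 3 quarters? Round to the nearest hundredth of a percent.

With a fixed labor force, u_{t+1} = u_t + s·(1−u_t) − f·u_t = u_t·(1−s−f) + s.
Here 1−s−f = 0.578 and s = 0.027.
u_1 = 0.135500 × 0.578 + 0.027 = 0.105319.
u_2 = 0.105319 × 0.578 + 0.027 = 0.087874.
u_3 = 0.087874 × 0.578 + 0.027 = 0.077791.

Unemployment rate after three quarters ≈ 7.78%.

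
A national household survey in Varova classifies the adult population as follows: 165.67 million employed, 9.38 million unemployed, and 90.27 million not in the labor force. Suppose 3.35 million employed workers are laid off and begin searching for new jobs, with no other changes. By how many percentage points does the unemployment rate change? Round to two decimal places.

The unemployment rate changes by +1.91 percentage points.

Initially, labor force = 165.67 + 9.38 = 175.05 million, so u = 9.38/175.05 = 5.36%.
After the change, employed falls and unemployed rises by 3.35; labor force unchanged → E = 162.32, U = 12.73, labor force = 175.05 million.
New unemployment rate = 12.73 / 175.05 = 7.27%.
Change = 7.27% − 5.36% = +1.91 percentage points.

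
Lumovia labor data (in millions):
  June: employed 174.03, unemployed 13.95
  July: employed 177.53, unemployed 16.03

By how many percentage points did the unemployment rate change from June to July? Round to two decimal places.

June: labor force = 174.03 + 13.95 = 187.98; u = 13.95/187.98 = 7.42%.
July: labor force = 177.53 + 16.03 = 193.56; u = 16.03/193.56 = 8.28%.
Change = 8.28% − 7.42% = +0.86 pp.

The unemployment rate changed by +0.86 percentage points.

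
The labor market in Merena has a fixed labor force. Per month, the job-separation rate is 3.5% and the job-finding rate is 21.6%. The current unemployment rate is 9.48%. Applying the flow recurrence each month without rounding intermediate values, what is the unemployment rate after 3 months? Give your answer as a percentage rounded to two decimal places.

With a fixed labor force, u_{t+1} = u_t + s·(1−u_t) − f·u_t = u_t·(1−s−f) + s.
Here 1−s−f = 0.749 and s = 0.035.
u_1 = 0.094800 × 0.749 + 0.035 = 0.106005.
u_2 = 0.106005 × 0.749 + 0.035 = 0.114398.
u_3 = 0.114398 × 0.749 + 0.035 = 0.120684.

Unemployment rate after three months ≈ 12.07%.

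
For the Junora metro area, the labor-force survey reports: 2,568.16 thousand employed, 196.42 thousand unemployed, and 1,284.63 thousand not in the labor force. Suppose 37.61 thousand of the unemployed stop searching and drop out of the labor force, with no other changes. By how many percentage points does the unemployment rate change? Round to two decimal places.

Initially, labor force = 2,568.16 + 196.42 = 2,764.58 thousand, so u = 196.42/2,764.58 = 7.10%.
After the change, unemployed and labor force both fall by 37.61 → E = 2,568.16, U = 158.81, labor force = 2,726.97 thousand.
New unemployment rate = 158.81 / 2,726.97 = 5.82%.
Change = 5.82% − 7.10% = −1.28 percentage points.

The unemployment rate changes by −1.28 percentage points.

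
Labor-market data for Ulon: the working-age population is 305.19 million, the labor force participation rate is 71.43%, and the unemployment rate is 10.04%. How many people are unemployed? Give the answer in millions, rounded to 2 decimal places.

Labor force = 0.7143 × 305.19 = 218.00 million.
Unemployed = 0.1004 × 218.00 ≈ 21.89 million.

About 21.89 million are unemployed.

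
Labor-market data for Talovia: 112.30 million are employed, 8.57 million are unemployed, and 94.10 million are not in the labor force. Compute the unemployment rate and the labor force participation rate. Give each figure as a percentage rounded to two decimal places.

Unemployment rate ≈ 7.09%; labor force participation rate ≈ 56.23%.

Labor force = employed + unemployed = 112.30 + 8.57 = 120.87 million.
Working-age population = 120.87 + 94.10 = 214.97 million.
Unemployment rate = 8.57 / 120.87 = 7.09%.
Labor force participation rate = 120.87 / 214.97 = 56.23%.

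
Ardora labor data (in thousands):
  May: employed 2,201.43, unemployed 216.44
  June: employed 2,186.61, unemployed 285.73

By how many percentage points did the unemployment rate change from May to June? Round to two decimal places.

May: labor force = 2,201.43 + 216.44 = 2,417.87; u = 216.44/2,417.87 = 8.95%.
June: labor force = 2,186.61 + 285.73 = 2,472.34; u = 285.73/2,472.34 = 11.56%.
Change = 11.56% − 8.95% = +2.61 pp.

The unemployment rate changed by +2.61 percentage points.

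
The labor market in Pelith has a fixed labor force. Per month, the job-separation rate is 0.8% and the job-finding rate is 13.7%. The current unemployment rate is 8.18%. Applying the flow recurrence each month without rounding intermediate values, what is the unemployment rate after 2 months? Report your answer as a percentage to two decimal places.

Unemployment rate after two months ≈ 7.46%.

With a fixed labor force, u_{t+1} = u_t + s·(1−u_t) − f·u_t = u_t·(1−s−f) + s.
Here 1−s−f = 0.855 and s = 0.008.
u_1 = 0.081800 × 0.855 + 0.008 = 0.077939.
u_2 = 0.077939 × 0.855 + 0.008 = 0.074638.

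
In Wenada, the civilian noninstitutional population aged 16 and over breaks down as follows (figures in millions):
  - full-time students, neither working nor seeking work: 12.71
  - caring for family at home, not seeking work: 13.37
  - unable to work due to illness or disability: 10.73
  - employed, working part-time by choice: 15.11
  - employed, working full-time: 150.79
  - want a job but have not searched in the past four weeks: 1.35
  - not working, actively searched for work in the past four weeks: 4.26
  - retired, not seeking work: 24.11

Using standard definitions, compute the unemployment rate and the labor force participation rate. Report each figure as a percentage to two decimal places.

Unemployment rate ≈ 2.50%; labor force participation rate ≈ 73.21%.

Employed = 15.11 + 150.79 = 165.90 million.
Unemployed = 4.26 million.
Labor force = 165.90 + 4.26 = 170.16 million.
Not in labor force = 12.71 + 13.37 + 10.73 + 1.35 + 24.11 = 62.27 million (those not working and not actively searching are outside the labor force — including those who want a job but have given up searching).
Civilian working-age population = 170.16 + 62.27 = 232.43 million.
Unemployment rate = 4.26 / 170.16 = 2.50%.
Labor force participation rate = 170.16 / 232.43 = 73.21%.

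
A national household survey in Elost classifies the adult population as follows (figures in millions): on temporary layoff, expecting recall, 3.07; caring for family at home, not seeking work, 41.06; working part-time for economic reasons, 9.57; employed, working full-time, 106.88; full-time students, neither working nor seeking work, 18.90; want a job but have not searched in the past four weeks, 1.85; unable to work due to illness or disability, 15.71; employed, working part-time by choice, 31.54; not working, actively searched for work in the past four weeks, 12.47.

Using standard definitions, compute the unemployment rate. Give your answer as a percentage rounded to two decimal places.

Employed = 9.57 + 106.88 + 31.54 = 147.99 million (anyone who worked, including part-time for economic reasons, counts as employed).
Unemployed = 3.07 + 12.47 = 15.54 million (jobless and actively searching, or on temporary layoff).
Labor force = 147.99 + 15.54 = 163.53 million.
Unemployment rate = 15.54 / 163.53 = 9.50%.

Unemployment rate ≈ 9.50%.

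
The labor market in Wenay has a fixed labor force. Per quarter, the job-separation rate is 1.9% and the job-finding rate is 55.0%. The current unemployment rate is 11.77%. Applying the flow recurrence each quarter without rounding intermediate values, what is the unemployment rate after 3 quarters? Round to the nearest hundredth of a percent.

Unemployment rate after three quarters ≈ 4.01%.

With a fixed labor force, u_{t+1} = u_t + s·(1−u_t) − f·u_t = u_t·(1−s−f) + s.
Here 1−s−f = 0.431 and s = 0.019.
u_1 = 0.117700 × 0.431 + 0.019 = 0.069729.
u_2 = 0.069729 × 0.431 + 0.019 = 0.049053.
u_3 = 0.049053 × 0.431 + 0.019 = 0.040142.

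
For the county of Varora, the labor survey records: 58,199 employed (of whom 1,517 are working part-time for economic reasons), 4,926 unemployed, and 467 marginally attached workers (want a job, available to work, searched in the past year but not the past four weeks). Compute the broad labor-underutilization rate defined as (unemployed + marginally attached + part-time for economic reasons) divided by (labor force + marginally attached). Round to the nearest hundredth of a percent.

Broad underutilization rate ≈ 10.87%.

Labor force = 58,199 + 4,926 = 63,125.
Numerator = 4,926 + 467 + 1,517 = 6,910.
Denominator = 63,125 + 467 = 63,592.
Broad rate = 6,910 / 63,592 = 10.87%.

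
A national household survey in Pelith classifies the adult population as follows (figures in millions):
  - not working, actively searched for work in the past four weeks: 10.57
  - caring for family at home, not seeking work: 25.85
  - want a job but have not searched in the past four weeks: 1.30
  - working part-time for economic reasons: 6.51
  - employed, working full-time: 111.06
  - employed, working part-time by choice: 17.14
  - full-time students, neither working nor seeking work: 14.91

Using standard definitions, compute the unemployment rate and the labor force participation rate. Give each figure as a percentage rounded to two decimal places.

Employed = 6.51 + 111.06 + 17.14 = 134.71 million (anyone who worked, including part-time for economic reasons, counts as employed).
Unemployed = 10.57 million.
Labor force = 134.71 + 10.57 = 145.28 million.
Not in labor force = 25.85 + 1.30 + 14.91 = 42.06 million (those not working and not actively searching are outside the labor force — including those who want a job but have given up searching).
Civilian working-age population = 145.28 + 42.06 = 187.34 million.
Unemployment rate = 10.57 / 145.28 = 7.28%.
Labor force participation rate = 145.28 / 187.34 = 77.55%.

Unemployment rate ≈ 7.28%; labor force participation rate ≈ 77.55%.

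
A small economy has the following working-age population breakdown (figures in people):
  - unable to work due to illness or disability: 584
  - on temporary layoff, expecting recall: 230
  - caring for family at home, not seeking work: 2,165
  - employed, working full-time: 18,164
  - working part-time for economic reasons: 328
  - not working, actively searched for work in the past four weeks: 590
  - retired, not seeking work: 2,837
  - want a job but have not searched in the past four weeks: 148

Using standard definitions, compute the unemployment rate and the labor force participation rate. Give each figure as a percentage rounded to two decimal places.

Unemployment rate ≈ 4.25%; labor force participation rate ≈ 77.11%.

Employed = 18,164 + 328 = 18,492 (anyone who worked, including part-time for economic reasons, counts as employed).
Unemployed = 230 + 590 = 820 (jobless and actively searching, or on temporary layoff).
Labor force = 18,492 + 820 = 19,312.
Not in labor force = 584 + 2,165 + 2,837 + 148 = 5,734 (those not working and not actively searching are outside the labor force — including those who want a job but have given up searching).
Civilian working-age population = 19,312 + 5,734 = 25,046.
Unemployment rate = 820 / 19,312 = 4.25%.
Labor force participation rate = 19,312 / 25,046 = 77.11%.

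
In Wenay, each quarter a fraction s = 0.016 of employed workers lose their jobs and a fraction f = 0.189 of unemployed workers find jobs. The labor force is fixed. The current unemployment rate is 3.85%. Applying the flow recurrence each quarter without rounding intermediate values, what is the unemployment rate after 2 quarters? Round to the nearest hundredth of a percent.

Unemployment rate after two quarters ≈ 5.31%.

With a fixed labor force, u_{t+1} = u_t + s·(1−u_t) − f·u_t = u_t·(1−s−f) + s.
Here 1−s−f = 0.795 and s = 0.016.
u_1 = 0.038500 × 0.795 + 0.016 = 0.046608.
u_2 = 0.046608 × 0.795 + 0.016 = 0.053053.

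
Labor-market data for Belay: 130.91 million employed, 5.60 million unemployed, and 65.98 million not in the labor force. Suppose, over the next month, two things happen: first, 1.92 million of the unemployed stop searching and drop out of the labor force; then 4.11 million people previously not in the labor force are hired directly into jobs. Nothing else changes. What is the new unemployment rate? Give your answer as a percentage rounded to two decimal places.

Initially, labor force = 130.91 + 5.60 = 136.51 million, so u = 5.60/136.51 = 4.10%.
After the first change, unemployed and labor force both fall by 1.92 → E = 130.91, U = 3.68, labor force = 134.59 million.
After the second change, employed and labor force both rise by 4.11; unemployed unchanged → E = 135.02, U = 3.68, labor force = 138.70 million.
New unemployment rate = 3.68 / 138.70 = 2.65%.

New unemployment rate ≈ 2.65%.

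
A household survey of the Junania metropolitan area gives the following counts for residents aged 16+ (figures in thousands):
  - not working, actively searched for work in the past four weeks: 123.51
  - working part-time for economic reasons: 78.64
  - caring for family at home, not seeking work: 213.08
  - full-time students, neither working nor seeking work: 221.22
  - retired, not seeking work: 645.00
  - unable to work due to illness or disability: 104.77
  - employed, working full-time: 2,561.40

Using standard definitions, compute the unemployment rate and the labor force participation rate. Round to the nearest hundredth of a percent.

Employed = 78.64 + 2,561.40 = 2,640.04 thousand (anyone who worked, including part-time for economic reasons, counts as employed).
Unemployed = 123.51 thousand.
Labor force = 2,640.04 + 123.51 = 2,763.55 thousand.
Not in labor force = 213.08 + 221.22 + 645.00 + 104.77 = 1,184.07 thousand (those not working and not actively searching are outside the labor force).
Civilian working-age population = 2,763.55 + 1,184.07 = 3,947.62 thousand.
Unemployment rate = 123.51 / 2,763.55 = 4.47%.
Labor force participation rate = 2,763.55 / 3,947.62 = 70.01%.

Unemployment rate ≈ 4.47%; labor force participation rate ≈ 70.01%.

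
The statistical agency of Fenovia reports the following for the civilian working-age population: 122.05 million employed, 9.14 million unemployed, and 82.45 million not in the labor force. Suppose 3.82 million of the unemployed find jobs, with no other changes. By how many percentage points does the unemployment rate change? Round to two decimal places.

Initially, labor force = 122.05 + 9.14 = 131.19 million, so u = 9.14/131.19 = 6.97%.
After the change, unemployed falls and employed rises by 3.82; labor force unchanged → E = 125.87, U = 5.32, labor force = 131.19 million.
New unemployment rate = 5.32 / 131.19 = 4.06%.
Change = 4.06% − 6.97% = −2.91 percentage points.

The unemployment rate changes by −2.91 percentage points.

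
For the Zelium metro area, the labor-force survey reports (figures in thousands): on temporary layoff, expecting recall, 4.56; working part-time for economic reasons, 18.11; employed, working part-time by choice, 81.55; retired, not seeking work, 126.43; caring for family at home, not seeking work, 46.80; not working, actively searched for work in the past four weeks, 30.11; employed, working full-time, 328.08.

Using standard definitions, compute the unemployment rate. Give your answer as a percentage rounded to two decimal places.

Unemployment rate ≈ 7.50%.

Employed = 18.11 + 81.55 + 328.08 = 427.74 thousand (anyone who worked, including part-time for economic reasons, counts as employed).
Unemployed = 4.56 + 30.11 = 34.67 thousand (jobless and actively searching, or on temporary layoff).
Labor force = 427.74 + 34.67 = 462.41 thousand.
Unemployment rate = 34.67 / 462.41 = 7.50%.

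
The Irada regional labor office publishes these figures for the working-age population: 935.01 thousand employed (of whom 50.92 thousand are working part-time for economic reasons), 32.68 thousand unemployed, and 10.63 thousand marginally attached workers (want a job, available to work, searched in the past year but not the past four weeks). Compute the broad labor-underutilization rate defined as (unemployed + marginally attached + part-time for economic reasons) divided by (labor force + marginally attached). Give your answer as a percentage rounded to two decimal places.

Labor force = 935.01 + 32.68 = 967.69 thousand.
Numerator = 32.68 + 10.63 + 50.92 = 94.23 thousand.
Denominator = 967.69 + 10.63 = 978.32 thousand.
Broad rate = 94.23 / 978.32 = 9.63%.

Broad underutilization rate ≈ 9.63%.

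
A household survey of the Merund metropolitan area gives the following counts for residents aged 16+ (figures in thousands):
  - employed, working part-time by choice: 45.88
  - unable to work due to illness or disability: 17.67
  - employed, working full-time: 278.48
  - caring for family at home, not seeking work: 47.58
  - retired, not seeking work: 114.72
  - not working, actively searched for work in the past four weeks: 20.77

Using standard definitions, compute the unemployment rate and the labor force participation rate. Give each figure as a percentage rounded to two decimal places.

Unemployment rate ≈ 6.02%; labor force participation rate ≈ 65.73%.

Employed = 45.88 + 278.48 = 324.36 thousand.
Unemployed = 20.77 thousand.
Labor force = 324.36 + 20.77 = 345.13 thousand.
Not in labor force = 17.67 + 47.58 + 114.72 = 179.97 thousand (those not working and not actively searching are outside the labor force).
Civilian working-age population = 345.13 + 179.97 = 525.10 thousand.
Unemployment rate = 20.77 / 345.13 = 6.02%.
Labor force participation rate = 345.13 / 525.10 = 65.73%.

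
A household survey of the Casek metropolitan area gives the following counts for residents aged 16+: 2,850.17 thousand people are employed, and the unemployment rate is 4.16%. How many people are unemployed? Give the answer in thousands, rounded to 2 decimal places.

About 123.71 thousand are unemployed.

Let U be the number unemployed. The labor force is E + U, and U/(E+U) = 0.0416.
So U = 0.0416 × 2,850.17 / (1 − 0.0416) = 118.5671 / 0.9584 ≈ 123.71 thousand.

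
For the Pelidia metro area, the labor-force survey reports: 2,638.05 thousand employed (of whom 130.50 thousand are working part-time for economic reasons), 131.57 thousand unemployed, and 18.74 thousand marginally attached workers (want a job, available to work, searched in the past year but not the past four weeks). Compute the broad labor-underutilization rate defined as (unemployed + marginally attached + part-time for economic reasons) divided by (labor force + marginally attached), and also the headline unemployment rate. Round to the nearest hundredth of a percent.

Broad underutilization rate ≈ 10.07%; headline unemployment rate ≈ 4.75%.

Labor force = 2,638.05 + 131.57 = 2,769.62 thousand.
Numerator = 131.57 + 18.74 + 130.50 = 280.81 thousand.
Denominator = 2,769.62 + 18.74 = 2,788.36 thousand.
Broad rate = 280.81 / 2,788.36 = 10.07%.
Headline unemployment rate = 131.57 / 2,769.62 = 4.75%.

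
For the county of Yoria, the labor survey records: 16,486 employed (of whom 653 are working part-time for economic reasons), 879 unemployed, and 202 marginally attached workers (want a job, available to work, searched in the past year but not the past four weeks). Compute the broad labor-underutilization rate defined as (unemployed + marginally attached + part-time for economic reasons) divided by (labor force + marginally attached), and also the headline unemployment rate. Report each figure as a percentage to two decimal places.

Labor force = 16,486 + 879 = 17,365.
Numerator = 879 + 202 + 653 = 1,734.
Denominator = 17,365 + 202 = 17,567.
Broad rate = 1,734 / 17,567 = 9.87%.
Headline unemployment rate = 879 / 17,365 = 5.06%.

Broad underutilization rate ≈ 9.87%; headline unemployment rate ≈ 5.06%.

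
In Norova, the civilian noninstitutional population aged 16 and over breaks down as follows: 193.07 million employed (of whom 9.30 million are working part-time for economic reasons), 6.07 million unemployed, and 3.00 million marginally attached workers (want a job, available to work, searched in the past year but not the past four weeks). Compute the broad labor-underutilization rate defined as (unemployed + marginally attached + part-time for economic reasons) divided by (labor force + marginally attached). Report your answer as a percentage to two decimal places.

Labor force = 193.07 + 6.07 = 199.14 million.
Numerator = 6.07 + 3.00 + 9.30 = 18.37 million.
Denominator = 199.14 + 3.00 = 202.14 million.
Broad rate = 18.37 / 202.14 = 9.09%.

Broad underutilization rate ≈ 9.09%.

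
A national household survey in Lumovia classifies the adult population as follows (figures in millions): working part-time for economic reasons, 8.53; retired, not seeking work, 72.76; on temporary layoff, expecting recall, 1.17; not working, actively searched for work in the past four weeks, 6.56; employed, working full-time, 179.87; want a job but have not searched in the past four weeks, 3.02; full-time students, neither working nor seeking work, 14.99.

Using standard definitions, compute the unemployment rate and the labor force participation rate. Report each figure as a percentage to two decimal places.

Employed = 8.53 + 179.87 = 188.40 million (anyone who worked, including part-time for economic reasons, counts as employed).
Unemployed = 1.17 + 6.56 = 7.73 million (jobless and actively searching, or on temporary layoff).
Labor force = 188.40 + 7.73 = 196.13 million.
Not in labor force = 72.76 + 3.02 + 14.99 = 90.77 million (those not working and not actively searching are outside the labor force — including those who want a job but have given up searching).
Civilian working-age population = 196.13 + 90.77 = 286.90 million.
Unemployment rate = 7.73 / 196.13 = 3.94%.
Labor force participation rate = 196.13 / 286.90 = 68.36%.

Unemployment rate ≈ 3.94%; labor force participation rate ≈ 68.36%.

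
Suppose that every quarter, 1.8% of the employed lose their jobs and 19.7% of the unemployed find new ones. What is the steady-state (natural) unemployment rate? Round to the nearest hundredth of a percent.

At steady state the flows balance: s·E = f·U, so U/(E+U) = s/(s+f).
u* = 1.8 / (1.8 + 19.7) = 1.8 / 21.50 = 8.37%.

Steady-state unemployment rate ≈ 8.37%.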